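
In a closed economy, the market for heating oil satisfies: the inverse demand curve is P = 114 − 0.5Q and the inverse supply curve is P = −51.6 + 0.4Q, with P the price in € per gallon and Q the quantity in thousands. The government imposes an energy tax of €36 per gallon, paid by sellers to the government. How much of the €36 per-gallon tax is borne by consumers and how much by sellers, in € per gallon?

Rewrite in direct form: Qd = 228 − 2P and Qs = 2.5P + 129.
Without the tax, 228 − 2P = 2.5P + 129 gives 4.5P = 99, so P* = €22 and Q* = 184.
With the tax collected from sellers, supply shifts: Qs = 2.5(P − 36) + 129.
New equilibrium: consumers pay €42, sellers receive €6, Q = 144. (Wedge: Pb − Ps = 36.)
Burden on consumers: €20; on sellers: €16. (They sum to €36.)

Consumers bear €20 per gallon; sellers bear €16 per gallon.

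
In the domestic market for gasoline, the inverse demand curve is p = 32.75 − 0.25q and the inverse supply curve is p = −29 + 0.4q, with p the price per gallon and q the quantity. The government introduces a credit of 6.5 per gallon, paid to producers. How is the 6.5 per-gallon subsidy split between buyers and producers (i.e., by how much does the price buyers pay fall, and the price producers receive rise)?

Buyers gain 2.5 per gallon; producers gain 4 per gallon.

Rewrite in direct form: qd = 131 − 4p and qs = 2.5p + 72.5.
Without the subsidy, 131 − 4p = 2.5p + 72.5 gives 6.5p = 58.5, so p* = 9 and q* = 95.
With a per-unit subsidy paid to producers, each receives p + 6.5 per unit sold, so supply becomes qs = 2.5(p + 6.5) + 72.5.
New equilibrium: buyers pay 6.5, producers receive 13, q = 105. (Wedge: pb − ps = −6.5.)
Gain to buyers: 2.5; to producers: 4. (They sum to 6.5.)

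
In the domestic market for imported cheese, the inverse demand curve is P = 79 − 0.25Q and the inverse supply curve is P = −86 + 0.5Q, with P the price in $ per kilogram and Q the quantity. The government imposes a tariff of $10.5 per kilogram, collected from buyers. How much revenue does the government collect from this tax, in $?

Inverting to Q(P) form: Qd = 316 − 4P; Qs = 2P + 172.
Without the tax, 316 − 4P = 2P + 172 gives 6P = 144, so P* = $24 and Q* = 220.
With the tax collected from buyers, demand (in seller-price terms) shifts: Qd = 316 − 4(P + 10.5).
Solving gives Q = 206 with buyers paying $27.5 and suppliers receiving $17 (the $10.5 wedge).
Revenue = t · Q = 10.5 · 206 = $2163.

Tax revenue = $2163.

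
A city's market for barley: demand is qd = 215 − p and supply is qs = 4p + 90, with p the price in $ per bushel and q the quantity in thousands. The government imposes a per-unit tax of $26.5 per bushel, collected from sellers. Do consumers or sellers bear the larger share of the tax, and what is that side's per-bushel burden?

Before the tax: set 215 − p = 4p + 90 → p* = $25, q* = 190.
With the tax collected from sellers, supply shifts: qs = 4(p − 26.5) + 90.
New equilibrium: consumers pay $46.2, sellers receive $19.7, q = 168.8. (Wedge: pb − ps = 26.5.)
Per-bushel burden: consumers $21.2, sellers $5.3.
Consumers take the larger share because demand is less price-elastic here (demand slope 1 vs supply slope 4).
The less price-elastic side of the market bears the larger share of a per-unit tax.

Consumers bear the larger share: $21.2 per bushel.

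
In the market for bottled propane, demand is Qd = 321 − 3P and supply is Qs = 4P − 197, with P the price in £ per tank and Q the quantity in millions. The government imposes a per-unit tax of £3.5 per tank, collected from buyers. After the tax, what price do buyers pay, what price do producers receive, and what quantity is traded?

Buyers pay £76; producers receive £72.5; quantity = 93.

Before the tax: set 321 − 3P = 4P − 197 → P* = £74, Q* = 99.
With the tax collected from buyers, demand (in seller-price terms) shifts: Qd = 321 − 3(P + 3.5).
New equilibrium: buyers pay £76, producers receive £72.5, Q = 93. (Wedge: Pb − Ps = 3.5.)
The less price-elastic side of the market bears the larger share of a per-unit tax.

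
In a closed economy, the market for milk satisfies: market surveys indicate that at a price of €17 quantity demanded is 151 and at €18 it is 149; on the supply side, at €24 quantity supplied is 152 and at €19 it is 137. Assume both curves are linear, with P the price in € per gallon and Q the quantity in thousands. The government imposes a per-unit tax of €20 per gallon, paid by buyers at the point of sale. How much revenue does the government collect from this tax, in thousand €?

Tax revenue = €2380 thousand.

Demand slope: (149 − 151)/(18 − 17) = -2, so Qd = 185 − 2P.
Supply slope: (137 − 152)/(19 − 24) = 3, so Qs = 3P + 80.
Without the tax, 185 − 2P = 3P + 80 gives 5P = 105, so P* = €21 and Q* = 143.
With the tax collected from buyers, demand (in seller-price terms) shifts: Qd = 185 − 2(P + 20).
New equilibrium: buyers pay €33, producers receive €13, Q = 119. (Wedge: Pb − Ps = 20.)
Revenue = t · Q = 20 · 119 = €2380.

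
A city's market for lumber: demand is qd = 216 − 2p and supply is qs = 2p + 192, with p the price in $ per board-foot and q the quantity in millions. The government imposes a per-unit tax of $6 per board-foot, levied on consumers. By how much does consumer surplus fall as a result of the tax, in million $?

Before the tax: set 216 − 2p = 2p + 192 → p* = $6, q* = 204.
With the tax collected from consumers, demand (in seller-price terms) shifts: qd = 216 − 2(p + 6).
New equilibrium: consumers pay $9, suppliers receive $3, q = 198. (Wedge: pb − ps = 6.)
ΔCS is the trapezoid between Q = 198 and Q = 204 of height $3: ½ · (204 + 198) · 3 = $603.

Consumer surplus falls by $603 million.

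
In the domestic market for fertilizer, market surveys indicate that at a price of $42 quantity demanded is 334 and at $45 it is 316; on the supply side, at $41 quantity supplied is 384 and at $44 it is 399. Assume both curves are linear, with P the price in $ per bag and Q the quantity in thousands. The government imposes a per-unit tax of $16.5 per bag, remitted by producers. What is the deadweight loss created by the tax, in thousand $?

Deadweight loss = $371.25 thousand.

Demand slope: (316 − 334)/(45 − 42) = -6, so Qd = 586 − 6P.
Supply slope: (399 − 384)/(44 − 41) = 5, so Qs = 5P + 179.
Before the tax: set 586 − 6P = 5P + 179 → P* = $37, Q* = 364.
With the tax collected from producers, supply shifts: Qs = 5(P − 16.5) + 179.
New equilibrium: buyers pay $44.5, producers receive $28, Q = 319. (Wedge: Pb − Ps = 16.5.)
Quantity falls by |ΔQ| = |364 − 319| = 45.
DWL = ½ · t · |ΔQ| = ½ · 16.5 · 45 = $371.25.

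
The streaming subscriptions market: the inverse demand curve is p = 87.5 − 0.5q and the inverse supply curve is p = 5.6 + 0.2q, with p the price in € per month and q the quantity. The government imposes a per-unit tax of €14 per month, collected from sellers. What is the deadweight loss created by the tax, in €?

Deadweight loss = €140.

Rewrite in direct form: qd = 175 − 2p and qs = 5p − 28.
Without the tax, 175 − 2p = 5p − 28 gives 7p = 203, so p* = €29 and q* = 117.
With the tax collected from sellers, supply shifts: qs = 5(p − 14) − 28.
New equilibrium: buyers pay €39, sellers receive €25, q = 97. (Wedge: pb − ps = 14.)
Quantity falls by |ΔQ| = |117 − 97| = 20.
DWL = ½ · t · |ΔQ| = ½ · 14 · 20 = €140.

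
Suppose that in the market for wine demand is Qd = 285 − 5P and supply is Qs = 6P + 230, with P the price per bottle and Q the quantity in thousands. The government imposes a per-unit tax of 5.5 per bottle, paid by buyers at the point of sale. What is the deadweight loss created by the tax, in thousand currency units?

Without the tax, 285 − 5P = 6P + 230 gives 11P = 55, so P* = 5 and Q* = 260.
With the tax collected from buyers, demand (in seller-price terms) shifts: Qd = 285 − 5(P + 5.5).
New equilibrium: buyers pay 8, suppliers receive 2.5, Q = 245. (Wedge: Pb − Ps = 5.5.)
Quantity falls by |ΔQ| = |260 − 245| = 15.
DWL = ½ · t · |ΔQ| = ½ · 5.5 · 15 = 41.25.

Deadweight loss = 41.25 thousand.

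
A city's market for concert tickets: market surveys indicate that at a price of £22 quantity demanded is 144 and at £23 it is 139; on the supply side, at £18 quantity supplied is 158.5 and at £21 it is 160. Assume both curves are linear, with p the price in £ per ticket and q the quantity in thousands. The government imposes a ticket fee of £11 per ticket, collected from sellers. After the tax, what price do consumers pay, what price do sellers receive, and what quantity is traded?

Consumers pay £20; sellers receive £9; quantity = 154.

Demand slope: (139 − 144)/(23 − 22) = -5, so qd = 254 − 5p.
Supply slope: (160 − 158.5)/(21 − 18) = 0.5, so qs = 0.5p + 149.5.
Before the tax: set 254 − 5p = 0.5p + 149.5 → p* = £19, q* = 159.
With the tax collected from sellers, supply shifts: qs = 0.5(p − 11) + 149.5.
Solving gives q = 154 with consumers paying £20 and sellers receiving £9 (the £11 wedge).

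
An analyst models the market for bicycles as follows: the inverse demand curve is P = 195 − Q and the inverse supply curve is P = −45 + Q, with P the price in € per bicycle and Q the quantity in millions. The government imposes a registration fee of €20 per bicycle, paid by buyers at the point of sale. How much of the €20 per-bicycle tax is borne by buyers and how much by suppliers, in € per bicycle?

Inverting to Q(P) form: Qd = 195 − P; Qs = P + 45.
Before the tax: set 195 − P = P + 45 → P* = €75, Q* = 120.
With the tax collected from buyers, demand (in seller-price terms) shifts: Qd = 195 − (P + 20).
Solving gives Q = 110 with buyers paying €85 and suppliers receiving €65 (the €20 wedge).
Burden on buyers: €10; on suppliers: €10. (They sum to €20.)
The less price-elastic side of the market bears the larger share of a per-unit tax.

Buyers bear €10 per bicycle; suppliers bear €10 per bicycle.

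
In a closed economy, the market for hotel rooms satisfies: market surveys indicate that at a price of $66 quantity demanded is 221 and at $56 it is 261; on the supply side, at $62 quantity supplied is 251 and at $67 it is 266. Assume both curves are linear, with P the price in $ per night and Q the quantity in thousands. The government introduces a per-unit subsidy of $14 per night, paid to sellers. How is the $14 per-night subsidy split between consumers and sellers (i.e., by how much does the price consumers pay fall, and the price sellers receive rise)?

Demand slope: (261 − 221)/(56 − 66) = -4, so Qd = 485 − 4P.
Supply slope: (266 − 251)/(67 − 62) = 3, so Qs = 3P + 65.
Without the subsidy, 485 − 4P = 3P + 65 gives 7P = 420, so P* = $60 and Q* = 245.
With a per-unit subsidy paid to sellers, each receives P + 14 per unit sold, so supply becomes Qs = 3(P + 14) + 65.
New equilibrium: consumers pay $54, sellers receive $68, Q = 269. (Wedge: Pb − Ps = −14.)
Gain to consumers: $6; to sellers: $8. (They sum to $14.)

Consumers gain $6 per night; sellers gain $8 per night.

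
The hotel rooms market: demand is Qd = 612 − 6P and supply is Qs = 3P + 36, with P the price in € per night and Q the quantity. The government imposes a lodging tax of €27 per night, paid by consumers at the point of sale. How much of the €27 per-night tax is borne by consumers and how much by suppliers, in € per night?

Consumers bear €9 per night; suppliers bear €18 per night.

Without the tax, 612 − 6P = 3P + 36 gives 9P = 576, so P* = €64 and Q* = 228.
With the tax collected from consumers, demand (in seller-price terms) shifts: Qd = 612 − 6(P + 27).
Solving gives Q = 174 with consumers paying €73 and suppliers receiving €46 (the €27 wedge).
Burden on consumers: €9; on suppliers: €18. (They sum to €27.)
The less price-elastic side of the market bears the larger share of a per-unit tax.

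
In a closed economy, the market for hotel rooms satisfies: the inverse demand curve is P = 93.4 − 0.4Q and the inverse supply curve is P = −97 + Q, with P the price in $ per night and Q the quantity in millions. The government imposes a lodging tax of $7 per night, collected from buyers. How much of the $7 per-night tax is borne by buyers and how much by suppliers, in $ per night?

Buyers bear $2 per night; suppliers bear $5 per night.

Rewrite in direct form: Qd = 233.5 − 2.5P and Qs = P + 97.
Without the tax, 233.5 − 2.5P = P + 97 gives 3.5P = 136.5, so P* = $39 and Q* = 136.
With the tax collected from buyers, demand (in seller-price terms) shifts: Qd = 233.5 − 2.5(P + 7).
New equilibrium: buyers pay $41, suppliers receive $34, Q = 131. (Wedge: Pb − Ps = 7.)
Burden on buyers: $2; on suppliers: $5. (They sum to $7.)
The less price-elastic side of the market bears the larger share of a per-unit tax.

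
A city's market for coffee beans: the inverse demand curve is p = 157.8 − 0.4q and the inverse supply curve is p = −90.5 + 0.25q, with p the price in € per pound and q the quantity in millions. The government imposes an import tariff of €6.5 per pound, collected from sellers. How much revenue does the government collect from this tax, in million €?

Inverting to q(p) form: qd = 394.5 − 2.5p; qs = 4p + 362.
Without the tax, 394.5 − 2.5p = 4p + 362 gives 6.5p = 32.5, so p* = €5 and q* = 382.
With the tax collected from sellers, supply shifts: qs = 4(p − 6.5) + 362.
New equilibrium: consumers pay €9, sellers receive €2.5, q = 372. (Wedge: pb − ps = 6.5.)
Revenue = t · Q = 6.5 · 372 = €2418.

Tax revenue = €2418 million.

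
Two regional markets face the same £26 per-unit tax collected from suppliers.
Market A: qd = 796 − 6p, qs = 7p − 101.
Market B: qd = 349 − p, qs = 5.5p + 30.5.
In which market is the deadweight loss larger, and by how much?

Market A, by £806.

Market A: pre-tax p* = £69, q* = 382; post-tax q = 298; deadweight loss = £1092.
Market B: pre-tax p* = £49, q* = 300; post-tax q = 278; deadweight loss = £286.
Difference: £1092 vs £286 → market A is larger by £806.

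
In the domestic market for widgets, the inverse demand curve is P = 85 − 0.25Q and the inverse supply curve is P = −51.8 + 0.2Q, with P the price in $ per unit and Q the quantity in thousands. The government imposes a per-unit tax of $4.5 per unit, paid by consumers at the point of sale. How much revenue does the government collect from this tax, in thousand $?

Inverting to Q(P) form: Qd = 340 − 4P; Qs = 5P + 259.
Without the tax, 340 − 4P = 5P + 259 gives 9P = 81, so P* = $9 and Q* = 304.
With the tax collected from consumers, demand (in seller-price terms) shifts: Qd = 340 − 4(P + 4.5).
New equilibrium: consumers pay $11.5, producers receive $7, Q = 294. (Wedge: Pb − Ps = 4.5.)
Revenue = t · Q = 4.5 · 294 = $1323.

Tax revenue = $1323 thousand.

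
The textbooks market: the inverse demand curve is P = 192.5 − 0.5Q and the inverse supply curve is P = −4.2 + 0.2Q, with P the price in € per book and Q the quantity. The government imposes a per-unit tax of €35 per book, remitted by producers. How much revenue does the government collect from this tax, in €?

Tax revenue = €8085.

Inverting to Q(P) form: Qd = 385 − 2P; Qs = 5P + 21.
Before the tax: set 385 − 2P = 5P + 21 → P* = €52, Q* = 281.
With the tax collected from producers, supply shifts: Qs = 5(P − 35) + 21.
Solving gives Q = 231 with consumers paying €77 and producers receiving €42 (the €35 wedge).
Revenue = t · Q = 35 · 231 = €8085.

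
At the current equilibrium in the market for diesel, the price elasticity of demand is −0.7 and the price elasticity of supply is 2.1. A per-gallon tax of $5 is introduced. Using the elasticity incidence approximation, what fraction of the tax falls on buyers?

Incidence ratio: buyers' share ≈ εs / (εs + |εd|) = 2.1 / (2.1 + 0.7) = 0.75.
Supply is the more elastic side, so buyers bear the larger share.

Buyers' share ≈ 0.75.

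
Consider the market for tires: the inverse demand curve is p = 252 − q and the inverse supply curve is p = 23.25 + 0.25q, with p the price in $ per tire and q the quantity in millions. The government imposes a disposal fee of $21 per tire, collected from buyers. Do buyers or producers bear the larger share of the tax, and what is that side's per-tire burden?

Rewrite in direct form: qd = 252 − p and qs = 4p − 93.
Without the tax, 252 − p = 4p − 93 gives 5p = 345, so p* = $69 and q* = 183.
With the tax collected from buyers, demand (in seller-price terms) shifts: qd = 252 − (p + 21).
Solving gives q = 166.2 with buyers paying $85.8 and producers receiving $64.8 (the $21 wedge).
Per-tire burden: buyers $16.8, producers $4.2.
Buyers take the larger share because demand is less price-elastic here (demand slope 1 vs supply slope 4).

Buyers bear the larger share: $16.8 per tire.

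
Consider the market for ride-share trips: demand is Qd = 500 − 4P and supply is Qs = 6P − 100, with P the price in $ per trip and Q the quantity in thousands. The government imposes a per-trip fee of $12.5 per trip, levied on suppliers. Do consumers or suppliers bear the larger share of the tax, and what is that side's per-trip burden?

Consumers bear the larger share: $7.5 per trip.

Before the tax: set 500 − 4P = 6P − 100 → P* = $60, Q* = 260.
With the tax collected from suppliers, supply shifts: Qs = 6(P − 12.5) − 100.
New equilibrium: consumers pay $67.5, suppliers receive $55, Q = 230. (Wedge: Pb − Ps = 12.5.)
Per-trip burden: consumers $7.5, suppliers $5.
Consumers take the larger share because demand is less price-elastic here (demand slope 4 vs supply slope 6).
The less price-elastic side of the market bears the larger share of a per-unit tax.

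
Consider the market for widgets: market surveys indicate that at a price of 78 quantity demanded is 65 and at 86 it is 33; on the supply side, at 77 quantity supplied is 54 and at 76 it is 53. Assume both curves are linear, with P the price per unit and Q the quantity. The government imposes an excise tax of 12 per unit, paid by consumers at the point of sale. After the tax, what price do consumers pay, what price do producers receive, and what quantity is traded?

Consumers pay 82.4; producers receive 70.4; quantity = 47.4.

Demand slope: (33 − 65)/(86 − 78) = -4, so Qd = 377 − 4P.
Supply slope: (53 − 54)/(76 − 77) = 1, so Qs = P − 23.
Without the tax, 377 − 4P = P − 23 gives 5P = 400, so P* = 80 and Q* = 57.
With the tax collected from consumers, demand (in seller-price terms) shifts: Qd = 377 − 4(P + 12).
New equilibrium: consumers pay 82.4, producers receive 70.4, Q = 47.4. (Wedge: Pb − Ps = 12.)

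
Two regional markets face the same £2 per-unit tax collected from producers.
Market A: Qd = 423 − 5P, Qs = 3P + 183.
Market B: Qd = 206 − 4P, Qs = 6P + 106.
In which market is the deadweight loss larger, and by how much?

Market A: pre-tax P* = £30, Q* = 273; post-tax Q = 269.25; deadweight loss = £3.75.
Market B: pre-tax P* = £10, Q* = 166; post-tax Q = 161.2; deadweight loss = £4.8.
Difference: £3.75 vs £4.8 → market B is larger by £1.05.

Market B, by £1.05.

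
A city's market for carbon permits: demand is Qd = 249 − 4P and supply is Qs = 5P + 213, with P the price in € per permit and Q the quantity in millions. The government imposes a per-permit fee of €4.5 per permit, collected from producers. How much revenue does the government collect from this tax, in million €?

Tax revenue = €1003.5 million.

Without the tax, 249 − 4P = 5P + 213 gives 9P = 36, so P* = €4 and Q* = 233.
With the tax collected from producers, supply shifts: Qs = 5(P − 4.5) + 213.
New equilibrium: buyers pay €6.5, producers receive €2, Q = 223. (Wedge: Pb − Ps = 4.5.)
Revenue = t · Q = 4.5 · 223 = €1003.5.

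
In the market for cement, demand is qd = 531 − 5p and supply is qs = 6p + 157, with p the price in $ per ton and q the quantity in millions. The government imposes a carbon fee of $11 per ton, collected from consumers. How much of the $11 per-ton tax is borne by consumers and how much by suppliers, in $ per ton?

Consumers bear $6 per ton; suppliers bear $5 per ton.

Without the tax, 531 − 5p = 6p + 157 gives 11p = 374, so p* = $34 and q* = 361.
With the tax collected from consumers, demand (in seller-price terms) shifts: qd = 531 − 5(p + 11).
New equilibrium: consumers pay $40, suppliers receive $29, q = 331. (Wedge: pb − ps = 11.)
Burden on consumers: $6; on suppliers: $5. (They sum to $11.)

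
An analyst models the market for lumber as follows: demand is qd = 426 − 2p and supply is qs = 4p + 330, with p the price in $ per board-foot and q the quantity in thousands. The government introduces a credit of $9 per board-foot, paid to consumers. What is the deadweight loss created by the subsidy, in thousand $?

Without the subsidy, 426 − 2p = 4p + 330 gives 6p = 96, so p* = $16 and q* = 394.
With a per-unit subsidy paid to consumers, each effectively pays p − 9, so demand becomes qd = 426 − 2(p − 9).
New equilibrium: consumers pay $10, suppliers receive $19, q = 406. (Wedge: pb − ps = −9.)
Quantity rises by |ΔQ| = |394 − 406| = 12.
DWL = ½ · t · |ΔQ| = ½ · 9 · 12 = $54.

Deadweight loss = $54 thousand.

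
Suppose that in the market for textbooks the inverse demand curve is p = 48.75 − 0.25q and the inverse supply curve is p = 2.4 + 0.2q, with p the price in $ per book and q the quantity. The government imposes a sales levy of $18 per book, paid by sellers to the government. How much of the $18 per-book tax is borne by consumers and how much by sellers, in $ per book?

Consumers bear $10 per book; sellers bear $8 per book.

Inverting to q(p) form: qd = 195 − 4p; qs = 5p − 12.
Without the tax, 195 − 4p = 5p − 12 gives 9p = 207, so p* = $23 and q* = 103.
With the tax collected from sellers, supply shifts: qs = 5(p − 18) − 12.
New equilibrium: consumers pay $33, sellers receive $15, q = 63. (Wedge: pb − ps = 18.)
Burden on consumers: $10; on sellers: $8. (They sum to $18.)
The less price-elastic side of the market bears the larger share of a per-unit tax.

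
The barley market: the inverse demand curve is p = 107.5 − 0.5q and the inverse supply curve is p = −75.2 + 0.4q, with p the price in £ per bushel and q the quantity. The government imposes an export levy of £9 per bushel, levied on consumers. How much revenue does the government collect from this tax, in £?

Tax revenue = £1737.

Inverting to q(p) form: qd = 215 − 2p; qs = 2.5p + 188.
Before the tax: set 215 − 2p = 2.5p + 188 → p* = £6, q* = 203.
With the tax collected from consumers, demand (in seller-price terms) shifts: qd = 215 − 2(p + 9).
Solving gives q = 193 with consumers paying £11 and sellers receiving £2 (the £9 wedge).
Revenue = t · Q = 9 · 193 = £1737.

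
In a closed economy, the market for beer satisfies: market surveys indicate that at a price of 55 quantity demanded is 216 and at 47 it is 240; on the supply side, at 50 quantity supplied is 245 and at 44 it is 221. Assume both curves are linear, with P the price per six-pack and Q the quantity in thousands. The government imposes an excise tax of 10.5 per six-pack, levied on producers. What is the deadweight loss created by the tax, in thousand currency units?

Demand slope: (240 − 216)/(47 − 55) = -3, so Qd = 381 − 3P.
Supply slope: (221 − 245)/(44 − 50) = 4, so Qs = 4P + 45.
Before the tax: set 381 − 3P = 4P + 45 → P* = 48, Q* = 237.
With the tax collected from producers, supply shifts: Qs = 4(P − 10.5) + 45.
New equilibrium: consumers pay 54, producers receive 43.5, Q = 219. (Wedge: Pb − Ps = 10.5.)
Quantity falls by |ΔQ| = |237 − 219| = 18.
DWL = ½ · t · |ΔQ| = ½ · 10.5 · 18 = 94.5.

Deadweight loss = 94.5 thousand.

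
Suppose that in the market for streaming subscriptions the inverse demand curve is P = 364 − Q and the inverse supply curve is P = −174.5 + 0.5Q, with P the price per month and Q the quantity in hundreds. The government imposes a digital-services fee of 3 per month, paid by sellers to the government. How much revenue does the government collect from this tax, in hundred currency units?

Rewrite in direct form: Qd = 364 − P and Qs = 2P + 349.
Without the tax, 364 − P = 2P + 349 gives 3P = 15, so P* = 5 and Q* = 359.
With the tax collected from sellers, supply shifts: Qs = 2(P − 3) + 349.
Solving gives Q = 357 with buyers paying 7 and sellers receiving 4 (the 3 wedge).
Revenue = t · Q = 3 · 357 = 1071.

Tax revenue = 1071 hundred.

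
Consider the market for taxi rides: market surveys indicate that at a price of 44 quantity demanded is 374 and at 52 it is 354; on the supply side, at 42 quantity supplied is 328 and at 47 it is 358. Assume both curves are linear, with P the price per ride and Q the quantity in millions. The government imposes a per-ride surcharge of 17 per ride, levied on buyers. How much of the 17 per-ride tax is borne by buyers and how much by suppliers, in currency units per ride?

Demand slope: (354 − 374)/(52 − 44) = -2.5, so Qd = 484 − 2.5P.
Supply slope: (358 − 328)/(47 − 42) = 6, so Qs = 6P + 76.
Before the tax: set 484 − 2.5P = 6P + 76 → P* = 48, Q* = 364.
With the tax collected from buyers, demand (in seller-price terms) shifts: Qd = 484 − 2.5(P + 17).
Solving gives Q = 334 with buyers paying 60 and suppliers receiving 43 (the 17 wedge).
Burden on buyers: 12; on suppliers: 5. (They sum to 17.)
The less price-elastic side of the market bears the larger share of a per-unit tax.

Buyers bear 12 per ride; suppliers bear 5 per ride.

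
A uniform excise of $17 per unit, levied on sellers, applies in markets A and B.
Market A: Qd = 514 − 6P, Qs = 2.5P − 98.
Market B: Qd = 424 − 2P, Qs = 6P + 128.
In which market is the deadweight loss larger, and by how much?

Market A, by $38.25.

Market A: pre-tax P* = $72, Q* = 82; post-tax Q = 52; deadweight loss = $255.
Market B: pre-tax P* = $37, Q* = 350; post-tax Q = 324.5; deadweight loss = $216.75.
Difference: $255 vs $216.75 → market A is larger by $38.25.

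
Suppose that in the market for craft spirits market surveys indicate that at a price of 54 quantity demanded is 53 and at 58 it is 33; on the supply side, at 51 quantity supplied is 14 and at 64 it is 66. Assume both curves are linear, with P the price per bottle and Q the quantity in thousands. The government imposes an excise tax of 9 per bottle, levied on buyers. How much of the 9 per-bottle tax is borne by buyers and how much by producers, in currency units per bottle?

Demand slope: (33 − 53)/(58 − 54) = -5, so Qd = 323 − 5P.
Supply slope: (66 − 14)/(64 − 51) = 4, so Qs = 4P − 190.
Before the tax: set 323 − 5P = 4P − 190 → P* = 57, Q* = 38.
With the tax collected from buyers, demand (in seller-price terms) shifts: Qd = 323 − 5(P + 9).
New equilibrium: buyers pay 61, producers receive 52, Q = 18. (Wedge: Pb − Ps = 9.)
Burden on buyers: 4; on producers: 5. (They sum to 9.)

Buyers bear 4 per bottle; producers bear 5 per bottle.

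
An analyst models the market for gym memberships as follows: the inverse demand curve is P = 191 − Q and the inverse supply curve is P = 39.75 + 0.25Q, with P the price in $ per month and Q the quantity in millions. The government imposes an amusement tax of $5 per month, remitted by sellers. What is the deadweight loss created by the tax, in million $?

Deadweight loss = $10 million.

Rewrite in direct form: Qd = 191 − P and Qs = 4P − 159.
Before the tax: set 191 − P = 4P − 159 → P* = $70, Q* = 121.
With the tax collected from sellers, supply shifts: Qs = 4(P − 5) − 159.
New equilibrium: consumers pay $74, sellers receive $69, Q = 117. (Wedge: Pb − Ps = 5.)
Quantity falls by |ΔQ| = |121 − 117| = 4.
DWL = ½ · t · |ΔQ| = ½ · 5 · 4 = $10.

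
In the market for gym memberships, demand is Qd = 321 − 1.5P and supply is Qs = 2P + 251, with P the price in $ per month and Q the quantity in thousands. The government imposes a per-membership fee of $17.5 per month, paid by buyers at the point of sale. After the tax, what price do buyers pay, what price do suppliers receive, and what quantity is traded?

Before the tax: set 321 − 1.5P = 2P + 251 → P* = $20, Q* = 291.
With the tax collected from buyers, demand (in seller-price terms) shifts: Qd = 321 − 1.5(P + 17.5).
New equilibrium: buyers pay $30, suppliers receive $12.5, Q = 276. (Wedge: Pb − Ps = 17.5.)
The less price-elastic side of the market bears the larger share of a per-unit tax.

Buyers pay $30; suppliers receive $12.5; quantity = 276.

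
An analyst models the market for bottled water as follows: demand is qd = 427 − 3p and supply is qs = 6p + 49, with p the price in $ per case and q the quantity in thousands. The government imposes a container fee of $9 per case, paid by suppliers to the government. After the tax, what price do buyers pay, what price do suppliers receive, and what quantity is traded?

Without the tax, 427 − 3p = 6p + 49 gives 9p = 378, so p* = $42 and q* = 301.
With the tax collected from suppliers, supply shifts: qs = 6(p − 9) + 49.
Solving gives q = 283 with buyers paying $48 and suppliers receiving $39 (the $9 wedge).

Buyers pay $48; suppliers receive $39; quantity = 283.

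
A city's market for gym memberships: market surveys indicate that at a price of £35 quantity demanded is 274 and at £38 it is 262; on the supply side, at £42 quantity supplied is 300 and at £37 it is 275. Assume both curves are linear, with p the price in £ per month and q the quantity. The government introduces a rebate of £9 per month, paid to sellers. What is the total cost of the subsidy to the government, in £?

Government outlay = £2610.

Demand slope: (262 − 274)/(38 − 35) = -4, so qd = 414 − 4p.
Supply slope: (275 − 300)/(37 − 42) = 5, so qs = 5p + 90.
Without the subsidy, 414 − 4p = 5p + 90 gives 9p = 324, so p* = £36 and q* = 270.
With a per-unit subsidy paid to sellers, each receives p + 9 per unit sold, so supply becomes qs = 5(p + 9) + 90.
New equilibrium: consumers pay £31, sellers receive £40, q = 290. (Wedge: pb − ps = −9.)
Outlay = t · Q = 9 · 290 = £2610.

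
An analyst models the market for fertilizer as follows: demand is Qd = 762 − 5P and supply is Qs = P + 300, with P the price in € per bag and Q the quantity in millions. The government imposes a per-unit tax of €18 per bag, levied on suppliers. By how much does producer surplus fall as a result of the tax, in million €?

Producer surplus falls by €5542.5 million.

Without the tax, 762 − 5P = P + 300 gives 6P = 462, so P* = €77 and Q* = 377.
With the tax collected from suppliers, supply shifts: Qs = (P − 18) + 300.
New equilibrium: buyers pay €80, suppliers receive €62, Q = 362. (Wedge: Pb − Ps = 18.)
ΔPS is the trapezoid between Q = 362 and Q = 377 of height €15: ½ · (377 + 362) · 15 = €5542.5.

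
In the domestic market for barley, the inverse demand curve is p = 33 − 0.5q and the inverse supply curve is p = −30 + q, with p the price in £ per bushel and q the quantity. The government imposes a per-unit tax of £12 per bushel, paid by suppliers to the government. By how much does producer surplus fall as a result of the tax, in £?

Producer surplus falls by £304.

Inverting to q(p) form: qd = 66 − 2p; qs = p + 30.
Before the tax: set 66 − 2p = p + 30 → p* = £12, q* = 42.
With the tax collected from suppliers, supply shifts: qs = (p − 12) + 30.
New equilibrium: consumers pay £16, suppliers receive £4, q = 34. (Wedge: pb − ps = 12.)
ΔPS is the trapezoid between Q = 34 and Q = 42 of height £8: ½ · (42 + 34) · 8 = £304.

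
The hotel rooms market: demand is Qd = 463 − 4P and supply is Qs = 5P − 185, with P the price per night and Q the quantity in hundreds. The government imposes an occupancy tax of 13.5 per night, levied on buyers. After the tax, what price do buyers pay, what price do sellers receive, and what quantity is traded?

Before the tax: set 463 − 4P = 5P − 185 → P* = 72, Q* = 175.
With the tax collected from buyers, demand (in seller-price terms) shifts: Qd = 463 − 4(P + 13.5).
Solving gives Q = 145 with buyers paying 79.5 and sellers receiving 66 (the 13.5 wedge).
The less price-elastic side of the market bears the larger share of a per-unit tax.

Buyers pay 79.5; sellers receive 66; quantity = 145.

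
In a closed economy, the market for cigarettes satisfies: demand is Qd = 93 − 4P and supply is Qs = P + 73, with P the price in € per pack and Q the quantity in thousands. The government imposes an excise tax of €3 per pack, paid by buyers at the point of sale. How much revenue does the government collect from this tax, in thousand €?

Without the tax, 93 − 4P = P + 73 gives 5P = 20, so P* = €4 and Q* = 77.
With the tax collected from buyers, demand (in seller-price terms) shifts: Qd = 93 − 4(P + 3).
Solving gives Q = 74.6 with buyers paying €4.6 and suppliers receiving €1.6 (the €3 wedge).
Revenue = t · Q = 3 · 74.6 = €223.8.

Tax revenue = €223.8 thousand.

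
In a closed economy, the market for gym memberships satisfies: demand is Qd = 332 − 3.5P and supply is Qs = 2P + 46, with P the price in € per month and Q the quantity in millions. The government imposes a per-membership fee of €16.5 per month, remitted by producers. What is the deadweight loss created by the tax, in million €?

Without the tax, 332 − 3.5P = 2P + 46 gives 5.5P = 286, so P* = €52 and Q* = 150.
With the tax collected from producers, supply shifts: Qs = 2(P − 16.5) + 46.
New equilibrium: consumers pay €58, producers receive €41.5, Q = 129. (Wedge: Pb − Ps = 16.5.)
Quantity falls by |ΔQ| = |150 − 129| = 21.
DWL = ½ · t · |ΔQ| = ½ · 16.5 · 21 = €173.25.

Deadweight loss = €173.25 million.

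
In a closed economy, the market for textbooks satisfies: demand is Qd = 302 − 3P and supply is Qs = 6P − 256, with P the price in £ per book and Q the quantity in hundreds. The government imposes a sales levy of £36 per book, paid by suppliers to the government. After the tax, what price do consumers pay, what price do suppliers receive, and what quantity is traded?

Consumers pay £86; suppliers receive £50; quantity = 44.

Before the tax: set 302 − 3P = 6P − 256 → P* = £62, Q* = 116.
With the tax collected from suppliers, supply shifts: Qs = 6(P − 36) − 256.
New equilibrium: consumers pay £86, suppliers receive £50, Q = 44. (Wedge: Pb − Ps = 36.)
The less price-elastic side of the market bears the larger share of a per-unit tax.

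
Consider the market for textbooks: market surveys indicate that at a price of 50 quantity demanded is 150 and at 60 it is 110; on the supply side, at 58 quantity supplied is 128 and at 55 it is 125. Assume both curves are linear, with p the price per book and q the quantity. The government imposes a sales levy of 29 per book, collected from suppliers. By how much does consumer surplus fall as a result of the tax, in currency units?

Consumer surplus falls by 663.52.

Demand slope: (110 − 150)/(60 − 50) = -4, so qd = 350 − 4p.
Supply slope: (125 − 128)/(55 − 58) = 1, so qs = p + 70.
Without the tax, 350 − 4p = p + 70 gives 5p = 280, so p* = 56 and q* = 126.
With the tax collected from suppliers, supply shifts: qs = (p − 29) + 70.
Solving gives q = 102.8 with consumers paying 61.8 and suppliers receiving 32.8 (the 29 wedge).
ΔCS is the trapezoid between Q = 102.8 and Q = 126 of height 5.8: ½ · (126 + 102.8) · 5.8 = 663.52.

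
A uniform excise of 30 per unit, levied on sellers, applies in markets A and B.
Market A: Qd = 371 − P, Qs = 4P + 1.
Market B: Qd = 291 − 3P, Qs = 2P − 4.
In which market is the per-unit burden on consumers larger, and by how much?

Market A: pre-tax P* = 74, Q* = 297; post-tax Q = 273; per-unit burden on consumers = 24.
Market B: pre-tax P* = 59, Q* = 114; post-tax Q = 78; per-unit burden on consumers = 12.
Difference: 24 vs 12 → market A is larger by 12.

Market A, by 12.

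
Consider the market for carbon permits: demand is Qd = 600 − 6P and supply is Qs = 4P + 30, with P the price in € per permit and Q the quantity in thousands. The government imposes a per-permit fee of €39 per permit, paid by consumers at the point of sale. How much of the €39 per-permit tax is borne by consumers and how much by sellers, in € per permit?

Before the tax: set 600 − 6P = 4P + 30 → P* = €57, Q* = 258.
With the tax collected from consumers, demand (in seller-price terms) shifts: Qd = 600 − 6(P + 39).
New equilibrium: consumers pay €72.6, sellers receive €33.6, Q = 164.4. (Wedge: Pb − Ps = 39.)
Burden on consumers: €15.6; on sellers: €23.4. (They sum to €39.)

Consumers bear €15.6 per permit; sellers bear €23.4 per permit.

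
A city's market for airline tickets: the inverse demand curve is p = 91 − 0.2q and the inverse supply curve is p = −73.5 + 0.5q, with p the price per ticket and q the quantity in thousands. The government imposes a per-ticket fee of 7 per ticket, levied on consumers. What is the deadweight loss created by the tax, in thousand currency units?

Rewrite in direct form: qd = 455 − 5p and qs = 2p + 147.
Before the tax: set 455 − 5p = 2p + 147 → p* = 44, q* = 235.
With the tax collected from consumers, demand (in seller-price terms) shifts: qd = 455 − 5(p + 7).
New equilibrium: consumers pay 46, suppliers receive 39, q = 225. (Wedge: pb − ps = 7.)
Quantity falls by |ΔQ| = |235 − 225| = 10.
DWL = ½ · t · |ΔQ| = ½ · 7 · 10 = 35.

Deadweight loss = 35 thousand.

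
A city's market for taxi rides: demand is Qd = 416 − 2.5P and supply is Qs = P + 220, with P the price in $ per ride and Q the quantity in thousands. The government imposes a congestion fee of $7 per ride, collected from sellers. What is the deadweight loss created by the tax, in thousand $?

Deadweight loss = $17.5 thousand.

Before the tax: set 416 − 2.5P = P + 220 → P* = $56, Q* = 276.
With the tax collected from sellers, supply shifts: Qs = (P − 7) + 220.
New equilibrium: buyers pay $58, sellers receive $51, Q = 271. (Wedge: Pb − Ps = 7.)
Quantity falls by |ΔQ| = |276 − 271| = 5.
DWL = ½ · t · |ΔQ| = ½ · 7 · 5 = $17.5.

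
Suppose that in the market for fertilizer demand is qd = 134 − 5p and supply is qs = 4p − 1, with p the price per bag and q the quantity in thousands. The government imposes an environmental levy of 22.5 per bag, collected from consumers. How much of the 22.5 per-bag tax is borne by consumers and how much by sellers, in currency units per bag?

Consumers bear 10 per bag; sellers bear 12.5 per bag.

Before the tax: set 134 − 5p = 4p − 1 → p* = 15, q* = 59.
With the tax collected from consumers, demand (in seller-price terms) shifts: qd = 134 − 5(p + 22.5).
New equilibrium: consumers pay 25, sellers receive 2.5, q = 9. (Wedge: pb − ps = 22.5.)
Burden on consumers: 10; on sellers: 12.5. (They sum to 22.5.)
The less price-elastic side of the market bears the larger share of a per-unit tax.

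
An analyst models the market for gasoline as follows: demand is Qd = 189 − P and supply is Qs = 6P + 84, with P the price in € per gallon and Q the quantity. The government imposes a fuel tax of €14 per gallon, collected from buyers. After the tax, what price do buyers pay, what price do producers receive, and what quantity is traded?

Buyers pay €27; producers receive €13; quantity = 162.

Before the tax: set 189 − P = 6P + 84 → P* = €15, Q* = 174.
With the tax collected from buyers, demand (in seller-price terms) shifts: Qd = 189 − (P + 14).
New equilibrium: buyers pay €27, producers receive €13, Q = 162. (Wedge: Pb − Ps = 14.)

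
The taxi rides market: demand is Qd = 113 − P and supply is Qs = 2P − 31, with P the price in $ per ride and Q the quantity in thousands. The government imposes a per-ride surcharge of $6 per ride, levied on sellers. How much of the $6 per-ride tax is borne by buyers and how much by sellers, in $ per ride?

Buyers bear $4 per ride; sellers bear $2 per ride.

Without the tax, 113 − P = 2P − 31 gives 3P = 144, so P* = $48 and Q* = 65.
With the tax collected from sellers, supply shifts: Qs = 2(P − 6) − 31.
New equilibrium: buyers pay $52, sellers receive $46, Q = 61. (Wedge: Pb − Ps = 6.)
Burden on buyers: $4; on sellers: $2. (They sum to $6.)
The less price-elastic side of the market bears the larger share of a per-unit tax.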